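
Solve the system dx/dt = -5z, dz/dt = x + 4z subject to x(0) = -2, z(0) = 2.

x(t) = -6e^(2t)sin(t) - 2e^(2t)cos(t), z(t) = 2e^(2t)sin(t) + 2e^(2t)cos(t)

Coefficient matrix A = [[0, -5], [1, 4]].
Characteristic polynomial det(A - λI) = λ^2 - 4λ + 5 = 0.
Eigenvalues λ = 2 ± i (complex conjugate pair).
For λ=2+i: an eigenvector is (1,0) - i(-2,1) = (1 + 2i, 0 - i).
A real fundamental pair from Re and Im of e^((2+i)t)v: X_1 = e^(2t)(cos(t)·(1,0) + sin(t)·(-2,1)), X_2 = e^(2t)(sin(t)·(1,0) - cos(t)·(-2,1)).
General solution: C_1X_1 + C_2X_2.
Applying x(0)=-2, z(0)=2 gives C_1=2, C_2=-2.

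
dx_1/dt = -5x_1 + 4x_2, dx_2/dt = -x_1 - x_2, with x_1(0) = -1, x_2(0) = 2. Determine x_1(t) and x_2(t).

Coefficient matrix A = [[-5, 4], [-1, -1]].
Characteristic polynomial det(A - λI) = λ^2 + 6λ + 9 = 0.
Single eigenvalue λ = -3 with algebraic multiplicity 2.
Eigenvector v = (-2,-1); generalized eigenvector w with (A-λI)w=v is (-3,-2).
General solution: e^(-3t)[c_1·v + c_2·(t·v + w)].
Applying x_1(0)=-1, x_2(0)=2 gives c_1=8, c_2=-5.

x_1(t) = 10te^(-3t) - e^(-3t), x_2(t) = 5te^(-3t) + 2e^(-3t)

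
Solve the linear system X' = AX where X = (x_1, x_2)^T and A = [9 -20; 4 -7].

Coefficient matrix A = [[9, -20], [4, -7]].
Characteristic polynomial det(A - λI) = λ^2 - 2λ + 17 = 0.
Eigenvalues λ = 1 ± 4i (complex conjugate pair).
For λ=1+4i: an eigenvector is (-1,0) - i(-2,-1) = (-1 + 2i, 0 + i).
A real fundamental pair from Re and Im of e^((1+4i)t)v: X_1 = e^(t)(cos(4t)·(-1,0) + sin(4t)·(-2,-1)), X_2 = e^(t)(sin(4t)·(-1,0) - cos(4t)·(-2,-1)).
General solution: C_1X_1 + C_2X_2.

x_1(t) = -2C_1e^(t)sin(4t) - C_1e^(t)cos(4t) - C_2e^(t)sin(4t) + 2C_2e^(t)cos(4t), x_2(t) = -C_1e^(t)sin(4t) + C_2e^(t)cos(4t)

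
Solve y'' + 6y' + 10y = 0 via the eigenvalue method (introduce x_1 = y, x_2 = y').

Let x_1 = y, x_2 = y'. Then x_1' = x_2 and x_2' = -10x_1 - 6x_2.
A = [[0,1],[-10,-6]]; det(A-λI) = λ^2 + 6λ + 10.
Eigenvalues λ = -3 ± i.

y(t) = c_1e^(-3t)cos(t) + c_2e^(-3t)sin(t)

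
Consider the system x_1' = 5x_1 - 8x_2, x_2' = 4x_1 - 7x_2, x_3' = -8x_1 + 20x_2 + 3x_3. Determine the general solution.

x_1(t) = 2C_1e^(t) + C_2e^(-3t), x_2(t) = C_1e^(t) + C_2e^(-3t), x_3(t) = -2C_1e^(t) - 2C_2e^(-3t) + C_3e^(3t)

Coefficient matrix A = [[5, -8, 0], [4, -7, 0], [-8, 20, 3]].
det(A - λI) = 0 gives eigenvalues λ = 1, -3, 3.
For λ=1: eigenvector (2,1,-2).
For λ=-3: eigenvector (1,1,-2).
For λ=3: eigenvector (0,0,1).
General solution: C_1e^(t)(2,1,-2) + C_2e^(-3t)(1,1,-2) + C_3e^(3t)(0,0,1).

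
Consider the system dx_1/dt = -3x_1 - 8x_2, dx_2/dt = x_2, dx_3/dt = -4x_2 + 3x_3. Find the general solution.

Coefficient matrix A = [[-3, -8, 0], [0, 1, 0], [0, -4, 3]].
det(A - λI) = 0 gives eigenvalues λ = 3, 1, -3.
For λ=3: eigenvector (0,0,1).
For λ=1: eigenvector (-2,1,2).
For λ=-3: eigenvector (1,0,0).
General solution: c_1e^(3t)(0,0,1) + c_2e^(t)(-2,1,2) + c_3e^(-3t)(1,0,0).

x_1(t) = -2c_2e^(t) + c_3e^(-3t), x_2(t) = c_2e^(t), x_3(t) = c_1e^(3t) + 2c_2e^(t)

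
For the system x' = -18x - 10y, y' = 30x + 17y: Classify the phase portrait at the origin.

saddle

A = [[-18,-10],[30,17]]; det(A-λI) = λ^2 + λ - 6.
λ = -3, 2: opposite signs.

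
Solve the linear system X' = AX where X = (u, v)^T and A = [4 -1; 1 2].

u(t) = K_1e^(3t) + K_2te^(3t) + 2K_2e^(3t), v(t) = K_1e^(3t) + K_2te^(3t) + K_2e^(3t)

Coefficient matrix A = [[4, -1], [1, 2]].
Characteristic polynomial det(A - λI) = λ^2 - 6λ + 9 = 0.
Single eigenvalue λ = 3 with algebraic multiplicity 2.
Eigenvector v = (1,1); generalized eigenvector w with (A-λI)w=v is (2,1).
General solution: e^(3t)[K_1·v + K_2·(t·v + w)].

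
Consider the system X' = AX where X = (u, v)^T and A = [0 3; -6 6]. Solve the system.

Coefficient matrix A = [[0, 3], [-6, 6]].
Characteristic polynomial det(A - λI) = λ^2 - 6λ + 18 = 0.
Eigenvalues λ = 3 ± 3i (complex conjugate pair).
For λ=3+3i: an eigenvector is (1,1) - i(0,-1) = (1, 1 + i).
A real fundamental pair from Re and Im of e^((3+3i)t)v: X_1 = e^(3t)(cos(3t)·(1,1) + sin(3t)·(0,-1)), X_2 = e^(3t)(sin(3t)·(1,1) - cos(3t)·(0,-1)).
General solution: K_1X_1 + K_2X_2.

u(t) = K_1e^(3t)cos(3t) + K_2e^(3t)sin(3t), v(t) = -K_1e^(3t)sin(3t) + K_1e^(3t)cos(3t) + K_2e^(3t)sin(3t) + K_2e^(3t)cos(3t)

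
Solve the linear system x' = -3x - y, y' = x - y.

Coefficient matrix A = [[-3, -1], [1, -1]].
Characteristic polynomial det(A - λI) = λ^2 + 4λ + 4 = 0.
Single eigenvalue λ = -2 with algebraic multiplicity 2.
Eigenvector v = (-1,1); generalized eigenvector w with (A-λI)w=v is (-2,3).
General solution: e^(-2t)[K_1·v + K_2·(t·v + w)].

x(t) = -K_1e^(-2t) - K_2te^(-2t) - 2K_2e^(-2t), y(t) = K_1e^(-2t) + K_2te^(-2t) + 3K_2e^(-2t)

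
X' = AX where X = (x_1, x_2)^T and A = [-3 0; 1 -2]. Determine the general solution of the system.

Coefficient matrix A = [[-3, 0], [1, -2]].
Characteristic polynomial det(A - λI) = λ^2 + 5λ + 6 = 0.
Eigenvalues λ = -3, -2.
For λ=-3: (A-λI) row 2 is [1, 1], so an eigenvector is (-1, 1).
For λ=-2: (A-λI) row 1 is [-1, 0], so an eigenvector is (0, 1).
General solution: K_1e^(-3t)(-1,1) + K_2e^(-2t)(0,1).

x_1(t) = -K_1e^(-3t), x_2(t) = K_1e^(-3t) + K_2e^(-2t)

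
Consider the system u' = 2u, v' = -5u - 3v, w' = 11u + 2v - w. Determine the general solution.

u(t) = C_3e^(2t), v(t) = C_2e^(-3t) - C_3e^(2t), w(t) = C_1e^(-t) - C_2e^(-3t) + 3C_3e^(2t)

Coefficient matrix A = [[2, 0, 0], [-5, -3, 0], [11, 2, -1]].
det(A - λI) = 0 gives eigenvalues λ = -1, -3, 2.
For λ=-1: eigenvector (0,0,1).
For λ=-3: eigenvector (0,1,-1).
For λ=2: eigenvector (1,-1,3).
General solution: C_1e^(-t)(0,0,1) + C_2e^(-3t)(0,1,-1) + C_3e^(2t)(1,-1,3).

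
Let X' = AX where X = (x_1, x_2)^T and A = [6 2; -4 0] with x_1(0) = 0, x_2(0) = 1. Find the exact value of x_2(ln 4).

A = [[6,2],[-4,0]]; eigenvalues λ = 2, 4.
Eigenvectors: (-1,2) for λ=2, (-1,1) for λ=4.
From the initial condition, c_1 = 1, c_2 = -1.
x_2(ln 4) = (1)(4^2)(2) + (-1)(4^4)(1) = -224.

-224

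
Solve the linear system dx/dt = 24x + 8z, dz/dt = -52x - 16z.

Coefficient matrix A = [[24, 8], [-52, -16]].
Characteristic polynomial det(A - λI) = λ^2 - 8λ + 32 = 0.
Eigenvalues λ = 4 ± 4i (complex conjugate pair).
For λ=4+4i: an eigenvector is (1,-3) - i(-1,2) = (1 + i, -3 - 2i).
A real fundamental pair from Re and Im of e^((4+4i)t)v: X_1 = e^(4t)(cos(4t)·(1,-3) + sin(4t)·(-1,2)), X_2 = e^(4t)(sin(4t)·(1,-3) - cos(4t)·(-1,2)).
General solution: C_1X_1 + C_2X_2.

x(t) = -C_1e^(4t)sin(4t) + C_1e^(4t)cos(4t) + C_2e^(4t)sin(4t) + C_2e^(4t)cos(4t), z(t) = 2C_1e^(4t)sin(4t) - 3C_1e^(4t)cos(4t) - 3C_2e^(4t)sin(4t) - 2C_2e^(4t)cos(4t)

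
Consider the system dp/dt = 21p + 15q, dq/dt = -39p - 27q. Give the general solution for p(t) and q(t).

Coefficient matrix A = [[21, 15], [-39, -27]].
Characteristic polynomial det(A - λI) = λ^2 + 6λ + 18 = 0.
Eigenvalues λ = -3 ± 3i (complex conjugate pair).
For λ=-3+3i: an eigenvector is (1,-2) - i(-2,3) = (1 + 2i, -2 - 3i).
A real fundamental pair from Re and Im of e^((-3+3i)t)v: X_1 = e^(-3t)(cos(3t)·(1,-2) + sin(3t)·(-2,3)), X_2 = e^(-3t)(sin(3t)·(1,-2) - cos(3t)·(-2,3)).
General solution: C_1X_1 + C_2X_2.

p(t) = -2C_1e^(-3t)sin(3t) + C_1e^(-3t)cos(3t) + C_2e^(-3t)sin(3t) + 2C_2e^(-3t)cos(3t), q(t) = 3C_1e^(-3t)sin(3t) - 2C_1e^(-3t)cos(3t) - 2C_2e^(-3t)sin(3t) - 3C_2e^(-3t)cos(3t)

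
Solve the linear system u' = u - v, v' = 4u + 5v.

Coefficient matrix A = [[1, -1], [4, 5]].
Characteristic polynomial det(A - λI) = λ^2 - 6λ + 9 = 0.
Single eigenvalue λ = 3 with algebraic multiplicity 2.
Eigenvector v = (-1,2); generalized eigenvector w with (A-λI)w=v is (1,-1).
General solution: e^(3t)[C_1·v + C_2·(t·v + w)].

u(t) = -C_1e^(3t) - C_2te^(3t) + C_2e^(3t), v(t) = 2C_1e^(3t) + 2C_2te^(3t) - C_2e^(3t)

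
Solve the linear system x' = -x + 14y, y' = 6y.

Coefficient matrix A = [[-1, 14], [0, 6]].
Characteristic polynomial det(A - λI) = λ^2 - 5λ - 6 = 0.
Eigenvalues λ = -1, 6.
For λ=-1: (A-λI) row 1 is [0, 14], so an eigenvector is (-1, 0).
For λ=6: (A-λI) row 1 is [-7, 14], so an eigenvector is (2, 1).
General solution: c_1e^(-t)(-1,0) + c_2e^(6t)(2,1).

x(t) = -c_1e^(-t) + 2c_2e^(6t), y(t) = c_2e^(6t)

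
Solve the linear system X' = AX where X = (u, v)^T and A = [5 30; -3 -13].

u(t) = -c_1e^(-4t)sin(3t) + 3c_1e^(-4t)cos(3t) + 3c_2e^(-4t)sin(3t) + c_2e^(-4t)cos(3t), v(t) = -c_1e^(-4t)cos(3t) - c_2e^(-4t)sin(3t)

Coefficient matrix A = [[5, 30], [-3, -13]].
Characteristic polynomial det(A - λI) = λ^2 + 8λ + 25 = 0.
Eigenvalues λ = -4 ± 3i (complex conjugate pair).
For λ=-4+3i: an eigenvector is (3,-1) - i(-1,0) = (3 + i, -1).
A real fundamental pair from Re and Im of e^((-4+3i)t)v: X_1 = e^(-4t)(cos(3t)·(3,-1) + sin(3t)·(-1,0)), X_2 = e^(-4t)(sin(3t)·(3,-1) - cos(3t)·(-1,0)).
General solution: c_1X_1 + c_2X_2.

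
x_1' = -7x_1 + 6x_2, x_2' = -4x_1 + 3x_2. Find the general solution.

x_1(t) = -c_1e^(-t) + 3c_2e^(-3t), x_2(t) = -c_1e^(-t) + 2c_2e^(-3t)

Coefficient matrix A = [[-7, 6], [-4, 3]].
Characteristic polynomial det(A - λI) = λ^2 + 4λ + 3 = 0.
Eigenvalues λ = -1, -3.
For λ=-1: (A-λI) row 1 is [-6, 6], so an eigenvector is (-1, -1).
For λ=-3: (A-λI) row 1 is [-4, 6], so an eigenvector is (3, 2).
General solution: c_1e^(-t)(-1,-1) + c_2e^(-3t)(3,2).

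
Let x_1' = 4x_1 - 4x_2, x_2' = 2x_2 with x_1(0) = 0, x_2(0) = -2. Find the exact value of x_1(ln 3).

A = [[4,-4],[0,2]]; eigenvalues λ = 2, 4.
Eigenvectors: (-2,-1) for λ=2, (-1,0) for λ=4.
From the initial condition, c_1 = 2, c_2 = -4.
x_1(ln 3) = (2)(3^2)(-2) + (-4)(3^4)(-1) = 288.

288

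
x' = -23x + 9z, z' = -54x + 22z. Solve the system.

Coefficient matrix A = [[-23, 9], [-54, 22]].
Characteristic polynomial det(A - λI) = λ^2 + λ - 20 = 0.
Eigenvalues λ = 4, -5.
For λ=4: (A-λI) row 1 is [-27, 9], so an eigenvector is (-1, -3).
For λ=-5: (A-λI) row 1 is [-18, 9], so an eigenvector is (-1, -2).
General solution: c_1e^(4t)(-1,-3) + c_2e^(-5t)(-1,-2).

x(t) = -c_1e^(4t) - c_2e^(-5t), z(t) = -3c_1e^(4t) - 2c_2e^(-5t)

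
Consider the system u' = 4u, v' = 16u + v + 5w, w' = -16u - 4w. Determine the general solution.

Coefficient matrix A = [[4, 0, 0], [16, 1, 5], [-16, 0, -4]].
det(A - λI) = 0 gives eigenvalues λ = 1, 4, -4.
For λ=1: eigenvector (0,1,0).
For λ=4: eigenvector (1,2,-2).
For λ=-4: eigenvector (0,-1,1).
General solution: C_1e^(t)(0,1,0) + C_2e^(4t)(1,2,-2) + C_3e^(-4t)(0,-1,1).

u(t) = C_2e^(4t), v(t) = C_1e^(t) + 2C_2e^(4t) - C_3e^(-4t), w(t) = -2C_2e^(4t) + C_3e^(-4t)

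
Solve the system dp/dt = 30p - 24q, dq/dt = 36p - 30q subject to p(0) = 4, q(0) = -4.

Coefficient matrix A = [[30, -24], [36, -30]].
Characteristic polynomial det(A - λI) = λ^2 - 36 = 0.
Eigenvalues λ = -6, 6.
For λ=-6: (A-λI) row 1 is [36, -24], so an eigenvector is (2, 3).
For λ=6: (A-λI) row 1 is [24, -24], so an eigenvector is (1, 1).
General solution: K_1e^(-6t)(2,3) + K_2e^(6t)(1,1).
Applying p(0)=4, q(0)=-4 gives K_1=-8, K_2=20.

p(t) = 20e^(6t) - 16e^(-6t), q(t) = 20e^(6t) - 24e^(-6t)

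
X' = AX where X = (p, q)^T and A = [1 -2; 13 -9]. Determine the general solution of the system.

p(t) = K_1e^(-4t)sin(t) + K_1e^(-4t)cos(t) + K_2e^(-4t)sin(t) - K_2e^(-4t)cos(t), q(t) = 3K_1e^(-4t)sin(t) + 2K_1e^(-4t)cos(t) + 2K_2e^(-4t)sin(t) - 3K_2e^(-4t)cos(t)

Coefficient matrix A = [[1, -2], [13, -9]].
Characteristic polynomial det(A - λI) = λ^2 + 8λ + 17 = 0.
Eigenvalues λ = -4 ± i (complex conjugate pair).
For λ=-4+i: an eigenvector is (1,2) - i(1,3) = (1 - i, 2 - 3i).
A real fundamental pair from Re and Im of e^((-4+i)t)v: X_1 = e^(-4t)(cos(t)·(1,2) + sin(t)·(1,3)), X_2 = e^(-4t)(sin(t)·(1,2) - cos(t)·(1,3)).
General solution: K_1X_1 + K_2X_2.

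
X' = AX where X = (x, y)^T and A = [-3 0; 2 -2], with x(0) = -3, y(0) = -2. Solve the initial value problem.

Coefficient matrix A = [[-3, 0], [2, -2]].
Characteristic polynomial det(A - λI) = λ^2 + 5λ + 6 = 0.
Eigenvalues λ = -2, -3.
For λ=-2: (A-λI) row 1 is [-1, 0], so an eigenvector is (0, -1).
For λ=-3: (A-λI) row 2 is [2, 1], so an eigenvector is (1, -2).
General solution: c_1e^(-2t)(0,-1) + c_2e^(-3t)(1,-2).
Applying x(0)=-3, y(0)=-2 gives c_1=8, c_2=-3.

x(t) = -3e^(-3t), y(t) = -8e^(-2t) + 6e^(-3t)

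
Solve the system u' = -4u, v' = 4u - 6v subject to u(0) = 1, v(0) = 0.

Coefficient matrix A = [[-4, 0], [4, -6]].
Characteristic polynomial det(A - λI) = λ^2 + 10λ + 24 = 0.
Eigenvalues λ = -6, -4.
For λ=-6: (A-λI) row 1 is [2, 0], so an eigenvector is (0, 1).
For λ=-4: (A-λI) row 2 is [4, -2], so an eigenvector is (1, 2).
General solution: C_1e^(-6t)(0,1) + C_2e^(-4t)(1,2).
Applying u(0)=1, v(0)=0 gives C_1=-2, C_2=1.

u(t) = e^(-4t), v(t) = 2e^(-4t) - 2e^(-6t)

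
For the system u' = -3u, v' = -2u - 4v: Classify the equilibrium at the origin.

A = [[-3,0],[-2,-4]]; det(A-λI) = λ^2 + 7λ + 12.
λ = -3, -4: both negative.

stable node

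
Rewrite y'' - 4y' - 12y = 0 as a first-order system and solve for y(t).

Let x_1 = y, x_2 = y'. Then x_1' = x_2 and x_2' = 12x_1 + 4x_2.
A = [[0,1],[12,4]]; det(A-λI) = λ^2 - 4λ - 12.
Eigenvalues λ = 6, -2 with eigenvectors (1,6), (1,-2).

y(t) = K_1e^(6t) + K_2e^(-2t)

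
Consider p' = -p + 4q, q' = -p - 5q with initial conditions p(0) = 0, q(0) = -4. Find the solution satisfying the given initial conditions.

Coefficient matrix A = [[-1, 4], [-1, -5]].
Characteristic polynomial det(A - λI) = λ^2 + 6λ + 9 = 0.
Single eigenvalue λ = -3 with algebraic multiplicity 2.
Eigenvector v = (-2,1); generalized eigenvector w with (A-λI)w=v is (-1,0).
General solution: e^(-3t)[C_1·v + C_2·(t·v + w)].
Applying p(0)=0, q(0)=-4 gives C_1=-4, C_2=8.

p(t) = -16te^(-3t), q(t) = 8te^(-3t) - 4e^(-3t)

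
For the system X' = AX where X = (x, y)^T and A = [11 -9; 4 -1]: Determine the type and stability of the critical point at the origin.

unstable improper node

A = [[11,-9],[4,-1]]; det(A-λI) = λ^2 - 10λ + 25.
repeated λ = 5 with a single eigenvector.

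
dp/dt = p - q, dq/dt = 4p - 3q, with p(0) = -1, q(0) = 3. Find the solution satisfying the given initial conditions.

Coefficient matrix A = [[1, -1], [4, -3]].
Characteristic polynomial det(A - λI) = λ^2 + 2λ + 1 = 0.
Single eigenvalue λ = -1 with algebraic multiplicity 2.
Eigenvector v = (-1,-2); generalized eigenvector w with (A-λI)w=v is (0,1).
General solution: e^(-t)[c_1·v + c_2·(t·v + w)].
Applying p(0)=-1, q(0)=3 gives c_1=1, c_2=5.

p(t) = -5te^(-t) - e^(-t), q(t) = -10te^(-t) + 3e^(-t)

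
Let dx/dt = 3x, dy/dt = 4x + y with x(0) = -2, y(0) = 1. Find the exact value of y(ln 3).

-93

A = [[3,0],[4,1]]; eigenvalues λ = 1, 3.
Eigenvectors: (0,-1) for λ=1, (-1,-2) for λ=3.
From the initial condition, c_1 = -5, c_2 = 2.
y(ln 3) = (-5)(3^1)(-1) + (2)(3^3)(-2) = -93.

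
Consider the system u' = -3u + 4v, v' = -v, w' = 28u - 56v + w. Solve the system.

u(t) = K_1e^(-3t) + 2K_2e^(-t), v(t) = K_2e^(-t), w(t) = -7K_1e^(-3t) + K_3e^(t)

Coefficient matrix A = [[-3, 4, 0], [0, -1, 0], [28, -56, 1]].
det(A - λI) = 0 gives eigenvalues λ = -3, -1, 1.
For λ=-3: eigenvector (1,0,-7).
For λ=-1: eigenvector (2,1,0).
For λ=1: eigenvector (0,0,1).
General solution: K_1e^(-3t)(1,0,-7) + K_2e^(-t)(2,1,0) + K_3e^(t)(0,0,1).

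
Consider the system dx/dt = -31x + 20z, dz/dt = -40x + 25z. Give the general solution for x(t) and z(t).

x(t) = 2K_1e^(-3t)sin(4t) - K_1e^(-3t)cos(4t) - K_2e^(-3t)sin(4t) - 2K_2e^(-3t)cos(4t), z(t) = 3K_1e^(-3t)sin(4t) - K_1e^(-3t)cos(4t) - K_2e^(-3t)sin(4t) - 3K_2e^(-3t)cos(4t)

Coefficient matrix A = [[-31, 20], [-40, 25]].
Characteristic polynomial det(A - λI) = λ^2 + 6λ + 25 = 0.
Eigenvalues λ = -3 ± 4i (complex conjugate pair).
For λ=-3+4i: an eigenvector is (-1,-1) - i(2,3) = (-1 - 2i, -1 - 3i).
A real fundamental pair from Re and Im of e^((-3+4i)t)v: X_1 = e^(-3t)(cos(4t)·(-1,-1) + sin(4t)·(2,3)), X_2 = e^(-3t)(sin(4t)·(-1,-1) - cos(4t)·(2,3)).
General solution: K_1X_1 + K_2X_2.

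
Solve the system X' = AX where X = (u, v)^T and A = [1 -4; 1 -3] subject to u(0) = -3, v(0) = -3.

Coefficient matrix A = [[1, -4], [1, -3]].
Characteristic polynomial det(A - λI) = λ^2 + 2λ + 1 = 0.
Single eigenvalue λ = -1 with algebraic multiplicity 2.
Eigenvector v = (2,1); generalized eigenvector w with (A-λI)w=v is (-1,-1).
General solution: e^(-t)[C_1·v + C_2·(t·v + w)].
Applying u(0)=-3, v(0)=-3 gives C_1=0, C_2=3.

u(t) = 6te^(-t) - 3e^(-t), v(t) = 3te^(-t) - 3e^(-t)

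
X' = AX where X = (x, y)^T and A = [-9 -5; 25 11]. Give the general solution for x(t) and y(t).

Coefficient matrix A = [[-9, -5], [25, 11]].
Characteristic polynomial det(A - λI) = λ^2 - 2λ + 26 = 0.
Eigenvalues λ = 1 ± 5i (complex conjugate pair).
For λ=1+5i: an eigenvector is (1,-2) - i(0,1) = (1, -2 - i).
A real fundamental pair from Re and Im of e^((1+5i)t)v: X_1 = e^(t)(cos(5t)·(1,-2) + sin(5t)·(0,1)), X_2 = e^(t)(sin(5t)·(1,-2) - cos(5t)·(0,1)).
General solution: c_1X_1 + c_2X_2.

x(t) = c_1e^(t)cos(5t) + c_2e^(t)sin(5t), y(t) = c_1e^(t)sin(5t) - 2c_1e^(t)cos(5t) - 2c_2e^(t)sin(5t) - c_2e^(t)cos(5t)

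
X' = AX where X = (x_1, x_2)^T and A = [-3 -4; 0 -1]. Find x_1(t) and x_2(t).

x_1(t) = -2K_1e^(-t) + K_2e^(-3t), x_2(t) = K_1e^(-t)

Coefficient matrix A = [[-3, -4], [0, -1]].
Characteristic polynomial det(A - λI) = λ^2 + 4λ + 3 = 0.
Eigenvalues λ = -1, -3.
For λ=-1: (A-λI) row 1 is [-2, -4], so an eigenvector is (-2, 1).
For λ=-3: (A-λI) row 1 is [0, -4], so an eigenvector is (1, 0).
General solution: K_1e^(-t)(-2,1) + K_2e^(-3t)(1,0).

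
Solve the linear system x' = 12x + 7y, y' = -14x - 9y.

Coefficient matrix A = [[12, 7], [-14, -9]].
Characteristic polynomial det(A - λI) = λ^2 - 3λ - 10 = 0.
Eigenvalues λ = 5, -2.
For λ=5: (A-λI) row 1 is [7, 7], so an eigenvector is (-1, 1).
For λ=-2: (A-λI) row 1 is [14, 7], so an eigenvector is (1, -2).
General solution: c_1e^(5t)(-1,1) + c_2e^(-2t)(1,-2).

x(t) = -c_1e^(5t) + c_2e^(-2t), y(t) = c_1e^(5t) - 2c_2e^(-2t)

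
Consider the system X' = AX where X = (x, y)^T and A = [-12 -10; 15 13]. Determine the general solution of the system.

Coefficient matrix A = [[-12, -10], [15, 13]].
Characteristic polynomial det(A - λI) = λ^2 - λ - 6 = 0.
Eigenvalues λ = -2, 3.
For λ=-2: (A-λI) row 1 is [-10, -10], so an eigenvector is (1, -1).
For λ=3: (A-λI) row 1 is [-15, -10], so an eigenvector is (2, -3).
General solution: C_1e^(-2t)(1,-1) + C_2e^(3t)(2,-3).

x(t) = C_1e^(-2t) + 2C_2e^(3t), y(t) = -C_1e^(-2t) - 3C_2e^(3t)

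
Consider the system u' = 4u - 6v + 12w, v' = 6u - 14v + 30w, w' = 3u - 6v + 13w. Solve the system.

u(t) = C_1e^(4t) + C_2e^(-2t), v(t) = 2C_1e^(4t) + 3C_2e^(-2t) + 2C_3e^(t), w(t) = C_1e^(4t) + C_2e^(-2t) + C_3e^(t)

Coefficient matrix A = [[4, -6, 12], [6, -14, 30], [3, -6, 13]].
det(A - λI) = 0 gives eigenvalues λ = 4, -2, 1.
For λ=4: eigenvector (1,2,1).
For λ=-2: eigenvector (1,3,1).
For λ=1: eigenvector (0,2,1).
General solution: C_1e^(4t)(1,2,1) + C_2e^(-2t)(1,3,1) + C_3e^(t)(0,2,1).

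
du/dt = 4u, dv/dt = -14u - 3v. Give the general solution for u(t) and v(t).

u(t) = -c_2e^(4t), v(t) = -c_1e^(-3t) + 2c_2e^(4t)

Coefficient matrix A = [[4, 0], [-14, -3]].
Characteristic polynomial det(A - λI) = λ^2 - λ - 12 = 0.
Eigenvalues λ = -3, 4.
For λ=-3: (A-λI) row 1 is [7, 0], so an eigenvector is (0, -1).
For λ=4: (A-λI) row 2 is [-14, -7], so an eigenvector is (-1, 2).
General solution: c_1e^(-3t)(0,-1) + c_2e^(4t)(-1,2).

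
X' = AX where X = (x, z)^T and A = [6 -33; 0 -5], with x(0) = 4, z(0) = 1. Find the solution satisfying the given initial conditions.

x(t) = e^(6t) + 3e^(-5t), z(t) = e^(-5t)

Coefficient matrix A = [[6, -33], [0, -5]].
Characteristic polynomial det(A - λI) = λ^2 - λ - 30 = 0.
Eigenvalues λ = 6, -5.
For λ=6: (A-λI) row 1 is [0, -33], so an eigenvector is (-1, 0).
For λ=-5: (A-λI) row 1 is [11, -33], so an eigenvector is (-3, -1).
General solution: c_1e^(6t)(-1,0) + c_2e^(-5t)(-3,-1).
Applying x(0)=4, z(0)=1 gives c_1=-1, c_2=-1.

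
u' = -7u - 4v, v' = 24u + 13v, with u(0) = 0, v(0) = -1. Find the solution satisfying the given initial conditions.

u(t) = e^(5t) - e^(t), v(t) = -3e^(5t) + 2e^(t)

Coefficient matrix A = [[-7, -4], [24, 13]].
Characteristic polynomial det(A - λI) = λ^2 - 6λ + 5 = 0.
Eigenvalues λ = 5, 1.
For λ=5: (A-λI) row 1 is [-12, -4], so an eigenvector is (1, -3).
For λ=1: (A-λI) row 1 is [-8, -4], so an eigenvector is (-1, 2).
General solution: K_1e^(5t)(1,-3) + K_2e^(t)(-1,2).
Applying u(0)=0, v(0)=-1 gives K_1=1, K_2=1.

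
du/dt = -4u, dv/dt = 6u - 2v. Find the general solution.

u(t) = -C_1e^(-4t), v(t) = 3C_1e^(-4t) + C_2e^(-2t)

Coefficient matrix A = [[-4, 0], [6, -2]].
Characteristic polynomial det(A - λI) = λ^2 + 6λ + 8 = 0.
Eigenvalues λ = -4, -2.
For λ=-4: (A-λI) row 2 is [6, 2], so an eigenvector is (-1, 3).
For λ=-2: (A-λI) row 1 is [-2, 0], so an eigenvector is (0, 1).
General solution: C_1e^(-4t)(-1,3) + C_2e^(-2t)(0,1).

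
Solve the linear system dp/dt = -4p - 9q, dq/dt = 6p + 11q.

Coefficient matrix A = [[-4, -9], [6, 11]].
Characteristic polynomial det(A - λI) = λ^2 - 7λ + 10 = 0.
Eigenvalues λ = 2, 5.
For λ=2: (A-λI) row 1 is [-6, -9], so an eigenvector is (3, -2).
For λ=5: (A-λI) row 1 is [-9, -9], so an eigenvector is (1, -1).
General solution: C_1e^(2t)(3,-2) + C_2e^(5t)(1,-1).

p(t) = 3C_1e^(2t) + C_2e^(5t), q(t) = -2C_1e^(2t) - C_2e^(5t)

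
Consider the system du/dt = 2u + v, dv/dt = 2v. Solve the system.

Coefficient matrix A = [[2, 1], [0, 2]].
Characteristic polynomial det(A - λI) = λ^2 - 4λ + 4 = 0.
Single eigenvalue λ = 2 with algebraic multiplicity 2.
Eigenvector v = (1,0); generalized eigenvector w with (A-λI)w=v is (3,1).
General solution: e^(2t)[c_1·v + c_2·(t·v + w)].

u(t) = c_1e^(2t) + c_2te^(2t) + 3c_2e^(2t), v(t) = c_2e^(2t)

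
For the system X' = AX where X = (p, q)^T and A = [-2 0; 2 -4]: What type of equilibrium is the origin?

A = [[-2,0],[2,-4]]; det(A-λI) = λ^2 + 6λ + 8.
λ = -4, -2: both negative.

stable node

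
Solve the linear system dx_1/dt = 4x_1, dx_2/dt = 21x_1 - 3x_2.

Coefficient matrix A = [[4, 0], [21, -3]].
Characteristic polynomial det(A - λI) = λ^2 - λ - 12 = 0.
Eigenvalues λ = 4, -3.
For λ=4: (A-λI) row 2 is [21, -7], so an eigenvector is (1, 3).
For λ=-3: (A-λI) row 1 is [7, 0], so an eigenvector is (0, -1).
General solution: c_1e^(4t)(1,3) + c_2e^(-3t)(0,-1).

x_1(t) = c_1e^(4t), x_2(t) = 3c_1e^(4t) - c_2e^(-3t)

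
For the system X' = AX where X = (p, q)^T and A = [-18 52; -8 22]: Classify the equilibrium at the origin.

unstable spiral

A = [[-18,52],[-8,22]]; det(A-λI) = λ^2 - 4λ + 20.
λ = 2 ± 4i: positive real part.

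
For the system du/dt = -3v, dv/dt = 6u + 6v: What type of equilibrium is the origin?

A = [[0,-3],[6,6]]; det(A-λI) = λ^2 - 6λ + 18.
λ = 3 ± 3i: positive real part.

unstable spiral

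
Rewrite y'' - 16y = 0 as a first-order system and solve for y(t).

Let x_1 = y, x_2 = y'. Then x_1' = x_2 and x_2' = 16x_1.
A = [[0,1],[16,0]]; det(A-λI) = λ^2 - 16.
Eigenvalues λ = -4, 4 with eigenvectors (1,-4), (1,4).

y(t) = C_1e^(-4t) + C_2e^(4t)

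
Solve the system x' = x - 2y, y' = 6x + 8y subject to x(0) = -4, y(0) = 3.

x(t) = 6e^(5t) - 10e^(4t), y(t) = -12e^(5t) + 15e^(4t)

Coefficient matrix A = [[1, -2], [6, 8]].
Characteristic polynomial det(A - λI) = λ^2 - 9λ + 20 = 0.
Eigenvalues λ = 4, 5.
For λ=4: (A-λI) row 1 is [-3, -2], so an eigenvector is (-2, 3).
For λ=5: (A-λI) row 1 is [-4, -2], so an eigenvector is (-1, 2).
General solution: c_1e^(4t)(-2,3) + c_2e^(5t)(-1,2).
Applying x(0)=-4, y(0)=3 gives c_1=5, c_2=-6.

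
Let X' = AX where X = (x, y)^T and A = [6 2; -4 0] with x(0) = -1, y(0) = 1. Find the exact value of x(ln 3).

A = [[6,2],[-4,0]]; eigenvalues λ = 4, 2.
Eigenvectors: (1,-1) for λ=4, (-1,2) for λ=2.
From the initial condition, c_1 = -1, c_2 = 0.
x(ln 3) = (-1)(3^4)(1) + (0)(3^2)(-1) = -81.

-81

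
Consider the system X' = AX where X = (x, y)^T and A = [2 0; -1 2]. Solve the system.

x(t) = c_2e^(2t), y(t) = -c_1e^(2t) - c_2te^(2t) + c_2e^(2t)

Coefficient matrix A = [[2, 0], [-1, 2]].
Characteristic polynomial det(A - λI) = λ^2 - 4λ + 4 = 0.
Single eigenvalue λ = 2 with algebraic multiplicity 2.
Eigenvector v = (0,-1); generalized eigenvector w with (A-λI)w=v is (1,1).
General solution: e^(2t)[c_1·v + c_2·(t·v + w)].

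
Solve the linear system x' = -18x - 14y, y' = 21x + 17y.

Coefficient matrix A = [[-18, -14], [21, 17]].
Characteristic polynomial det(A - λI) = λ^2 + λ - 12 = 0.
Eigenvalues λ = -4, 3.
For λ=-4: (A-λI) row 1 is [-14, -14], so an eigenvector is (1, -1).
For λ=3: (A-λI) row 1 is [-21, -14], so an eigenvector is (-2, 3).
General solution: K_1e^(-4t)(1,-1) + K_2e^(3t)(-2,3).

x(t) = K_1e^(-4t) - 2K_2e^(3t), y(t) = -K_1e^(-4t) + 3K_2e^(3t)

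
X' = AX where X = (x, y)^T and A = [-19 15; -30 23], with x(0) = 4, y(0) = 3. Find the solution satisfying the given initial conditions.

Coefficient matrix A = [[-19, 15], [-30, 23]].
Characteristic polynomial det(A - λI) = λ^2 - 4λ + 13 = 0.
Eigenvalues λ = 2 ± 3i (complex conjugate pair).
For λ=2+3i: an eigenvector is (-1,-1) - i(2,3) = (-1 - 2i, -1 - 3i).
A real fundamental pair from Re and Im of e^((2+3i)t)v: X_1 = e^(2t)(cos(3t)·(-1,-1) + sin(3t)·(2,3)), X_2 = e^(2t)(sin(3t)·(-1,-1) - cos(3t)·(2,3)).
General solution: c_1X_1 + c_2X_2.
Applying x(0)=4, y(0)=3 gives c_1=-6, c_2=1.

x(t) = -13e^(2t)sin(3t) + 4e^(2t)cos(3t), y(t) = -19e^(2t)sin(3t) + 3e^(2t)cos(3t)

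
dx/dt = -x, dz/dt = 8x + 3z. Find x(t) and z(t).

x(t) = c_1e^(-t), z(t) = -2c_1e^(-t) - c_2e^(3t)

Coefficient matrix A = [[-1, 0], [8, 3]].
Characteristic polynomial det(A - λI) = λ^2 - 2λ - 3 = 0.
Eigenvalues λ = -1, 3.
For λ=-1: (A-λI) row 2 is [8, 4], so an eigenvector is (1, -2).
For λ=3: (A-λI) row 1 is [-4, 0], so an eigenvector is (0, -1).
General solution: c_1e^(-t)(1,-2) + c_2e^(3t)(0,-1).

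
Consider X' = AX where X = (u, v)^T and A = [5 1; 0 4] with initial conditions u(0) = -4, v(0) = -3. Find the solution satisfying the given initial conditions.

u(t) = -7e^(5t) + 3e^(4t), v(t) = -3e^(4t)

Coefficient matrix A = [[5, 1], [0, 4]].
Characteristic polynomial det(A - λI) = λ^2 - 9λ + 20 = 0.
Eigenvalues λ = 5, 4.
For λ=5: (A-λI) row 1 is [0, 1], so an eigenvector is (-1, 0).
For λ=4: (A-λI) row 1 is [1, 1], so an eigenvector is (1, -1).
General solution: c_1e^(5t)(-1,0) + c_2e^(4t)(1,-1).
Applying u(0)=-4, v(0)=-3 gives c_1=7, c_2=3.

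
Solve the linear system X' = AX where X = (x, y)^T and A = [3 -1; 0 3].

Coefficient matrix A = [[3, -1], [0, 3]].
Characteristic polynomial det(A - λI) = λ^2 - 6λ + 9 = 0.
Single eigenvalue λ = 3 with algebraic multiplicity 2.
Eigenvector v = (-1,0); generalized eigenvector w with (A-λI)w=v is (-1,1).
General solution: e^(3t)[c_1·v + c_2·(t·v + w)].

x(t) = -c_1e^(3t) - c_2te^(3t) - c_2e^(3t), y(t) = c_2e^(3t)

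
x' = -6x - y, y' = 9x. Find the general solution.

x(t) = C_1e^(-3t) + C_2te^(-3t) - C_2e^(-3t), y(t) = -3C_1e^(-3t) - 3C_2te^(-3t) + 2C_2e^(-3t)

Coefficient matrix A = [[-6, -1], [9, 0]].
Characteristic polynomial det(A - λI) = λ^2 + 6λ + 9 = 0.
Single eigenvalue λ = -3 with algebraic multiplicity 2.
Eigenvector v = (1,-3); generalized eigenvector w with (A-λI)w=v is (-1,2).
General solution: e^(-3t)[C_1·v + C_2·(t·v + w)].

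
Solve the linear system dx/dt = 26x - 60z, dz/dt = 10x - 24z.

Coefficient matrix A = [[26, -60], [10, -24]].
Characteristic polynomial det(A - λI) = λ^2 - 2λ - 24 = 0.
Eigenvalues λ = -4, 6.
For λ=-4: (A-λI) row 1 is [30, -60], so an eigenvector is (-2, -1).
For λ=6: (A-λI) row 1 is [20, -60], so an eigenvector is (-3, -1).
General solution: K_1e^(-4t)(-2,-1) + K_2e^(6t)(-3,-1).

x(t) = -2K_1e^(-4t) - 3K_2e^(6t), z(t) = -K_1e^(-4t) - K_2e^(6t)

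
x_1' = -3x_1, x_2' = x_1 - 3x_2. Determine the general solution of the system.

x_1(t) = -c_2e^(-3t), x_2(t) = -c_1e^(-3t) - c_2te^(-3t) + 3c_2e^(-3t)

Coefficient matrix A = [[-3, 0], [1, -3]].
Characteristic polynomial det(A - λI) = λ^2 + 6λ + 9 = 0.
Single eigenvalue λ = -3 with algebraic multiplicity 2.
Eigenvector v = (0,-1); generalized eigenvector w with (A-λI)w=v is (-1,3).
General solution: e^(-3t)[c_1·v + c_2·(t·v + w)].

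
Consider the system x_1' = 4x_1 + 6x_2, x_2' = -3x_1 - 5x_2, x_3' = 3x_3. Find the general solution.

Coefficient matrix A = [[4, 6, 0], [-3, -5, 0], [0, 0, 3]].
det(A - λI) = 0 gives eigenvalues λ = 3, 1, -2.
For λ=3: eigenvector (0,0,1).
For λ=1: eigenvector (-2,1,0).
For λ=-2: eigenvector (-1,1,0).
General solution: K_1e^(3t)(0,0,1) + K_2e^(t)(-2,1,0) + K_3e^(-2t)(-1,1,0).

x_1(t) = -2K_2e^(t) - K_3e^(-2t), x_2(t) = K_2e^(t) + K_3e^(-2t), x_3(t) = K_1e^(3t)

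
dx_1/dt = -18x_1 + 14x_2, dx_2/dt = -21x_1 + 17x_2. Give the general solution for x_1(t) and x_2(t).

Coefficient matrix A = [[-18, 14], [-21, 17]].
Characteristic polynomial det(A - λI) = λ^2 + λ - 12 = 0.
Eigenvalues λ = 3, -4.
For λ=3: (A-λI) row 1 is [-21, 14], so an eigenvector is (-2, -3).
For λ=-4: (A-λI) row 1 is [-14, 14], so an eigenvector is (1, 1).
General solution: c_1e^(3t)(-2,-3) + c_2e^(-4t)(1,1).

x_1(t) = -2c_1e^(3t) + c_2e^(-4t), x_2(t) = -3c_1e^(3t) + c_2e^(-4t)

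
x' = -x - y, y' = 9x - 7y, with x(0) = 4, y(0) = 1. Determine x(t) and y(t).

x(t) = 11te^(-4t) + 4e^(-4t), y(t) = 33te^(-4t) + e^(-4t)

Coefficient matrix A = [[-1, -1], [9, -7]].
Characteristic polynomial det(A - λI) = λ^2 + 8λ + 16 = 0.
Single eigenvalue λ = -4 with algebraic multiplicity 2.
Eigenvector v = (-1,-3); generalized eigenvector w with (A-λI)w=v is (0,1).
General solution: e^(-4t)[C_1·v + C_2·(t·v + w)].
Applying x(0)=4, y(0)=1 gives C_1=-4, C_2=-11.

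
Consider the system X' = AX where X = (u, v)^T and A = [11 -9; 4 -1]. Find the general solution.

u(t) = 3c_1e^(5t) + 3c_2te^(5t) - c_2e^(5t), v(t) = 2c_1e^(5t) + 2c_2te^(5t) - c_2e^(5t)

Coefficient matrix A = [[11, -9], [4, -1]].
Characteristic polynomial det(A - λI) = λ^2 - 10λ + 25 = 0.
Single eigenvalue λ = 5 with algebraic multiplicity 2.
Eigenvector v = (3,2); generalized eigenvector w with (A-λI)w=v is (-1,-1).
General solution: e^(5t)[c_1·v + c_2·(t·v + w)].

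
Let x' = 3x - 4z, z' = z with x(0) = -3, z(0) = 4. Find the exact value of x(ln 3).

A = [[3,-4],[0,1]]; eigenvalues λ = 3, 1.
Eigenvectors: (-1,0) for λ=3, (2,1) for λ=1.
From the initial condition, c_1 = 11, c_2 = 4.
x(ln 3) = (11)(3^3)(-1) + (4)(3^1)(2) = -273.

-273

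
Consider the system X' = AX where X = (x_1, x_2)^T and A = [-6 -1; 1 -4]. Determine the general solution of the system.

Coefficient matrix A = [[-6, -1], [1, -4]].
Characteristic polynomial det(A - λI) = λ^2 + 10λ + 25 = 0.
Single eigenvalue λ = -5 with algebraic multiplicity 2.
Eigenvector v = (1,-1); generalized eigenvector w with (A-λI)w=v is (0,-1).
General solution: e^(-5t)[c_1·v + c_2·(t·v + w)].

x_1(t) = c_1e^(-5t) + c_2te^(-5t), x_2(t) = -c_1e^(-5t) - c_2te^(-5t) - c_2e^(-5t)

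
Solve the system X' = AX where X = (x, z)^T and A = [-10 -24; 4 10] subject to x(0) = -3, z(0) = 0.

Coefficient matrix A = [[-10, -24], [4, 10]].
Characteristic polynomial det(A - λI) = λ^2 - 4 = 0.
Eigenvalues λ = -2, 2.
For λ=-2: (A-λI) row 1 is [-8, -24], so an eigenvector is (-3, 1).
For λ=2: (A-λI) row 1 is [-12, -24], so an eigenvector is (2, -1).
General solution: C_1e^(-2t)(-3,1) + C_2e^(2t)(2,-1).
Applying x(0)=-3, z(0)=0 gives C_1=3, C_2=3.

x(t) = 6e^(2t) - 9e^(-2t), z(t) = -3e^(2t) + 3e^(-2t)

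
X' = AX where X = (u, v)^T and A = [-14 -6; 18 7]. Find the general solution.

u(t) = -C_1e^(-2t) - 2C_2e^(-5t), v(t) = 2C_1e^(-2t) + 3C_2e^(-5t)

Coefficient matrix A = [[-14, -6], [18, 7]].
Characteristic polynomial det(A - λI) = λ^2 + 7λ + 10 = 0.
Eigenvalues λ = -2, -5.
For λ=-2: (A-λI) row 1 is [-12, -6], so an eigenvector is (-1, 2).
For λ=-5: (A-λI) row 1 is [-9, -6], so an eigenvector is (-2, 3).
General solution: C_1e^(-2t)(-1,2) + C_2e^(-5t)(-2,3).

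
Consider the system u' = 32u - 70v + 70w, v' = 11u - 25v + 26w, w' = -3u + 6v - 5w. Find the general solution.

u(t) = 5c_1e^(4t) + 2c_2e^(-3t), v(t) = c_1e^(4t) + c_2e^(-3t) + c_3e^(t), w(t) = -c_1e^(4t) + c_3e^(t)

Coefficient matrix A = [[32, -70, 70], [11, -25, 26], [-3, 6, -5]].
det(A - λI) = 0 gives eigenvalues λ = 4, -3, 1.
For λ=4: eigenvector (5,1,-1).
For λ=-3: eigenvector (2,1,0).
For λ=1: eigenvector (0,1,1).
General solution: c_1e^(4t)(5,1,-1) + c_2e^(-3t)(2,1,0) + c_3e^(t)(0,1,1).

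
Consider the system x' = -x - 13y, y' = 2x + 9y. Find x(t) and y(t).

x(t) = 2K_1e^(4t)sin(t) - 3K_1e^(4t)cos(t) - 3K_2e^(4t)sin(t) - 2K_2e^(4t)cos(t), y(t) = -K_1e^(4t)sin(t) + K_1e^(4t)cos(t) + K_2e^(4t)sin(t) + K_2e^(4t)cos(t)

Coefficient matrix A = [[-1, -13], [2, 9]].
Characteristic polynomial det(A - λI) = λ^2 - 8λ + 17 = 0.
Eigenvalues λ = 4 ± i (complex conjugate pair).
For λ=4+i: an eigenvector is (-3,1) - i(2,-1) = (-3 - 2i, 1 + i).
A real fundamental pair from Re and Im of e^((4+i)t)v: X_1 = e^(4t)(cos(t)·(-3,1) + sin(t)·(2,-1)), X_2 = e^(4t)(sin(t)·(-3,1) - cos(t)·(2,-1)).
General solution: K_1X_1 + K_2X_2.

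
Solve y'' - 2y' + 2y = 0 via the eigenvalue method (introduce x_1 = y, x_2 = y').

Let x_1 = y, x_2 = y'. Then x_1' = x_2 and x_2' = -2x_1 + 2x_2.
A = [[0,1],[-2,2]]; det(A-λI) = λ^2 - 2λ + 2.
Eigenvalues λ = 1 ± i.

y(t) = C_1e^(t)cos(t) + C_2e^(t)sin(t)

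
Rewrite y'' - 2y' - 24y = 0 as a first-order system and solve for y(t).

Let x_1 = y, x_2 = y'. Then x_1' = x_2 and x_2' = 24x_1 + 2x_2.
A = [[0,1],[24,2]]; det(A-λI) = λ^2 - 2λ - 24.
Eigenvalues λ = 6, -4 with eigenvectors (1,6), (1,-4).

y(t) = C_1e^(6t) + C_2e^(-4t)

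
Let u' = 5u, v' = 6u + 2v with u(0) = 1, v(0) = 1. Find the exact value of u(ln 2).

32

A = [[5,0],[6,2]]; eigenvalues λ = 2, 5.
Eigenvectors: (0,-1) for λ=2, (1,2) for λ=5.
From the initial condition, c_1 = 1, c_2 = 1.
u(ln 2) = (1)(2^2)(0) + (1)(2^5)(1) = 32.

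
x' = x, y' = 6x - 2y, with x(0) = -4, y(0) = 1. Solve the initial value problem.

Coefficient matrix A = [[1, 0], [6, -2]].
Characteristic polynomial det(A - λI) = λ^2 + λ - 2 = 0.
Eigenvalues λ = -2, 1.
For λ=-2: (A-λI) row 1 is [3, 0], so an eigenvector is (0, 1).
For λ=1: (A-λI) row 2 is [6, -3], so an eigenvector is (-1, -2).
General solution: K_1e^(-2t)(0,1) + K_2e^(t)(-1,-2).
Applying x(0)=-4, y(0)=1 gives K_1=9, K_2=4.

x(t) = -4e^(t), y(t) = -8e^(t) + 9e^(-2t)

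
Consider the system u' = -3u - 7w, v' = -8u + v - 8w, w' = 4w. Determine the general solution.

Coefficient matrix A = [[-3, 0, -7], [-8, 1, -8], [0, 0, 4]].
det(A - λI) = 0 gives eigenvalues λ = 4, 1, -3.
For λ=4: eigenvector (-1,0,1).
For λ=1: eigenvector (0,1,0).
For λ=-3: eigenvector (1,2,0).
General solution: K_1e^(4t)(-1,0,1) + K_2e^(t)(0,1,0) + K_3e^(-3t)(1,2,0).

u(t) = -K_1e^(4t) + K_3e^(-3t), v(t) = K_2e^(t) + 2K_3e^(-3t), w(t) = K_1e^(4t)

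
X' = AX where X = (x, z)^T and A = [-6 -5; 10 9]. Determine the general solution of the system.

Coefficient matrix A = [[-6, -5], [10, 9]].
Characteristic polynomial det(A - λI) = λ^2 - 3λ - 4 = 0.
Eigenvalues λ = -1, 4.
For λ=-1: (A-λI) row 1 is [-5, -5], so an eigenvector is (-1, 1).
For λ=4: (A-λI) row 1 is [-10, -5], so an eigenvector is (1, -2).
General solution: c_1e^(-t)(-1,1) + c_2e^(4t)(1,-2).

x(t) = -c_1e^(-t) + c_2e^(4t), z(t) = c_1e^(-t) - 2c_2e^(4t)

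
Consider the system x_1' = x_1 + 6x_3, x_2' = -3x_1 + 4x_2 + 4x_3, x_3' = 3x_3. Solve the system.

x_1(t) = K_1e^(t) + 3K_2e^(3t), x_2(t) = K_1e^(t) + 5K_2e^(3t) + K_3e^(4t), x_3(t) = K_2e^(3t)

Coefficient matrix A = [[1, 0, 6], [-3, 4, 4], [0, 0, 3]].
det(A - λI) = 0 gives eigenvalues λ = 1, 3, 4.
For λ=1: eigenvector (1,1,0).
For λ=3: eigenvector (3,5,1).
For λ=4: eigenvector (0,1,0).
General solution: K_1e^(t)(1,1,0) + K_2e^(3t)(3,5,1) + K_3e^(4t)(0,1,0).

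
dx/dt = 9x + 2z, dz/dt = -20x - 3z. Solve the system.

Coefficient matrix A = [[9, 2], [-20, -3]].
Characteristic polynomial det(A - λI) = λ^2 - 6λ + 13 = 0.
Eigenvalues λ = 3 ± 2i (complex conjugate pair).
For λ=3+2i: an eigenvector is (1,-3) - i(0,-1) = (1, -3 + i).
A real fundamental pair from Re and Im of e^((3+2i)t)v: X_1 = e^(3t)(cos(2t)·(1,-3) + sin(2t)·(0,-1)), X_2 = e^(3t)(sin(2t)·(1,-3) - cos(2t)·(0,-1)).
General solution: K_1X_1 + K_2X_2.

x(t) = K_1e^(3t)cos(2t) + K_2e^(3t)sin(2t), z(t) = -K_1e^(3t)sin(2t) - 3K_1e^(3t)cos(2t) - 3K_2e^(3t)sin(2t) + K_2e^(3t)cos(2t)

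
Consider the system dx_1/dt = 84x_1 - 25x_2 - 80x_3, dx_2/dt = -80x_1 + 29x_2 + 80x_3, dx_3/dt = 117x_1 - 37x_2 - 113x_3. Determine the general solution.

Coefficient matrix A = [[84, -25, -80], [-80, 29, 80], [117, -37, -113]].
det(A - λI) = 0 gives eigenvalues λ = 4, -3, -1.
For λ=4: eigenvector (1,0,1).
For λ=-3: eigenvector (-5,5,-7).
For λ=-1: eigenvector (-8,8,-11).
General solution: c_1e^(4t)(1,0,1) + c_2e^(-3t)(-5,5,-7) + c_3e^(-t)(-8,8,-11).

x_1(t) = c_1e^(4t) - 5c_2e^(-3t) - 8c_3e^(-t), x_2(t) = 5c_2e^(-3t) + 8c_3e^(-t), x_3(t) = c_1e^(4t) - 7c_2e^(-3t) - 11c_3e^(-t)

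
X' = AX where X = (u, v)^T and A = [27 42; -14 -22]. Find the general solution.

u(t) = -2c_1e^(6t) - 3c_2e^(-t), v(t) = c_1e^(6t) + 2c_2e^(-t)

Coefficient matrix A = [[27, 42], [-14, -22]].
Characteristic polynomial det(A - λI) = λ^2 - 5λ - 6 = 0.
Eigenvalues λ = 6, -1.
For λ=6: (A-λI) row 1 is [21, 42], so an eigenvector is (-2, 1).
For λ=-1: (A-λI) row 1 is [28, 42], so an eigenvector is (-3, 2).
General solution: c_1e^(6t)(-2,1) + c_2e^(-t)(-3,2).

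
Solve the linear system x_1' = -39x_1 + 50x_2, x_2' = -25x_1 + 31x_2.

Coefficient matrix A = [[-39, 50], [-25, 31]].
Characteristic polynomial det(A - λI) = λ^2 + 8λ + 41 = 0.
Eigenvalues λ = -4 ± 5i (complex conjugate pair).
For λ=-4+5i: an eigenvector is (-3,-2) - i(1,1) = (-3 - i, -2 - i).
A real fundamental pair from Re and Im of e^((-4+5i)t)v: X_1 = e^(-4t)(cos(5t)·(-3,-2) + sin(5t)·(1,1)), X_2 = e^(-4t)(sin(5t)·(-3,-2) - cos(5t)·(1,1)).
General solution: c_1X_1 + c_2X_2.

x_1(t) = c_1e^(-4t)sin(5t) - 3c_1e^(-4t)cos(5t) - 3c_2e^(-4t)sin(5t) - c_2e^(-4t)cos(5t), x_2(t) = c_1e^(-4t)sin(5t) - 2c_1e^(-4t)cos(5t) - 2c_2e^(-4t)sin(5t) - c_2e^(-4t)cos(5t)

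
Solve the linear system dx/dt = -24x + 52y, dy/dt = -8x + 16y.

Coefficient matrix A = [[-24, 52], [-8, 16]].
Characteristic polynomial det(A - λI) = λ^2 + 8λ + 32 = 0.
Eigenvalues λ = -4 ± 4i (complex conjugate pair).
For λ=-4+4i: an eigenvector is (3,1) - i(-2,-1) = (3 + 2i, 1 + i).
A real fundamental pair from Re and Im of e^((-4+4i)t)v: X_1 = e^(-4t)(cos(4t)·(3,1) + sin(4t)·(-2,-1)), X_2 = e^(-4t)(sin(4t)·(3,1) - cos(4t)·(-2,-1)).
General solution: c_1X_1 + c_2X_2.

x(t) = -2c_1e^(-4t)sin(4t) + 3c_1e^(-4t)cos(4t) + 3c_2e^(-4t)sin(4t) + 2c_2e^(-4t)cos(4t), y(t) = -c_1e^(-4t)sin(4t) + c_1e^(-4t)cos(4t) + c_2e^(-4t)sin(4t) + c_2e^(-4t)cos(4t)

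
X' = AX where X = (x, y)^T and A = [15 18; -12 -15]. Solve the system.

x(t) = -c_1e^(-3t) - 3c_2e^(3t), y(t) = c_1e^(-3t) + 2c_2e^(3t)

Coefficient matrix A = [[15, 18], [-12, -15]].
Characteristic polynomial det(A - λI) = λ^2 - 9 = 0.
Eigenvalues λ = -3, 3.
For λ=-3: (A-λI) row 1 is [18, 18], so an eigenvector is (-1, 1).
For λ=3: (A-λI) row 1 is [12, 18], so an eigenvector is (-3, 2).
General solution: c_1e^(-3t)(-1,1) + c_2e^(3t)(-3,2).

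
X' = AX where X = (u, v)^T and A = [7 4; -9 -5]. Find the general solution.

Coefficient matrix A = [[7, 4], [-9, -5]].
Characteristic polynomial det(A - λI) = λ^2 - 2λ + 1 = 0.
Single eigenvalue λ = 1 with algebraic multiplicity 2.
Eigenvector v = (-2,3); generalized eigenvector w with (A-λI)w=v is (1,-2).
General solution: e^(t)[c_1·v + c_2·(t·v + w)].

u(t) = -2c_1e^(t) - 2c_2te^(t) + c_2e^(t), v(t) = 3c_1e^(t) + 3c_2te^(t) - 2c_2e^(t)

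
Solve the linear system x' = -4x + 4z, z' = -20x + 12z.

Coefficient matrix A = [[-4, 4], [-20, 12]].
Characteristic polynomial det(A - λI) = λ^2 - 8λ + 32 = 0.
Eigenvalues λ = 4 ± 4i (complex conjugate pair).
For λ=4+4i: an eigenvector is (0,-1) - i(-1,-2) = (0 + i, -1 + 2i).
A real fundamental pair from Re and Im of e^((4+4i)t)v: X_1 = e^(4t)(cos(4t)·(0,-1) + sin(4t)·(-1,-2)), X_2 = e^(4t)(sin(4t)·(0,-1) - cos(4t)·(-1,-2)).
General solution: C_1X_1 + C_2X_2.

x(t) = -C_1e^(4t)sin(4t) + C_2e^(4t)cos(4t), z(t) = -2C_1e^(4t)sin(4t) - C_1e^(4t)cos(4t) - C_2e^(4t)sin(4t) + 2C_2e^(4t)cos(4t)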